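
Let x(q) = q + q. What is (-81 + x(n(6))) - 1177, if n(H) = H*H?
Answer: -1186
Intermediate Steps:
n(H) = H**2
x(q) = 2*q
(-81 + x(n(6))) - 1177 = (-81 + 2*6**2) - 1177 = (-81 + 2*36) - 1177 = (-81 + 72) - 1177 = -9 - 1177 = -1186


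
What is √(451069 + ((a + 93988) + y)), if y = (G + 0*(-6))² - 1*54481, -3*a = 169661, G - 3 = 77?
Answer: √3963801/3 ≈ 663.64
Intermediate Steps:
G = 80 (G = 3 + 77 = 80)
a = -169661/3 (a = -⅓*169661 = -169661/3 ≈ -56554.)
y = -48081 (y = (80 + 0*(-6))² - 1*54481 = (80 + 0)² - 54481 = 80² - 54481 = 6400 - 54481 = -48081)
√(451069 + ((a + 93988) + y)) = √(451069 + ((-169661/3 + 93988) - 48081)) = √(451069 + (112303/3 - 48081)) = √(451069 - 31940/3) = √(1321267/3) = √3963801/3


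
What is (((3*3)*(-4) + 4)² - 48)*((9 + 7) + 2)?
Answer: 17568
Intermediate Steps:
(((3*3)*(-4) + 4)² - 48)*((9 + 7) + 2) = ((9*(-4) + 4)² - 48)*(16 + 2) = ((-36 + 4)² - 48)*18 = ((-32)² - 48)*18 = (1024 - 48)*18 = 976*18 = 17568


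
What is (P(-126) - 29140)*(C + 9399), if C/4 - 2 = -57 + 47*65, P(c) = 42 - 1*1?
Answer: -622689501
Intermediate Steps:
P(c) = 41 (P(c) = 42 - 1 = 41)
C = 12000 (C = 8 + 4*(-57 + 47*65) = 8 + 4*(-57 + 3055) = 8 + 4*2998 = 8 + 11992 = 12000)
(P(-126) - 29140)*(C + 9399) = (41 - 29140)*(12000 + 9399) = -29099*21399 = -622689501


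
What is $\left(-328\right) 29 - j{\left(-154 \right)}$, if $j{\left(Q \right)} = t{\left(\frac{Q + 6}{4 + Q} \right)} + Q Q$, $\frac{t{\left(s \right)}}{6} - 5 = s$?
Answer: $- \frac{831598}{25} \approx -33264.0$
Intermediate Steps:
$t{\left(s \right)} = 30 + 6 s$
$j{\left(Q \right)} = 30 + Q^{2} + \frac{6 \left(6 + Q\right)}{4 + Q}$ ($j{\left(Q \right)} = \left(30 + 6 \frac{Q + 6}{4 + Q}\right) + Q Q = \left(30 + 6 \frac{6 + Q}{4 + Q}\right) + Q^{2} = \left(30 + \frac{6 \left(6 + Q\right)}{4 + Q}\right) + Q^{2} = 30 + Q^{2} + \frac{6 \left(6 + Q\right)}{4 + Q}$)
$\left(-328\right) 29 - j{\left(-154 \right)} = \left(-328\right) 29 - \frac{36 + 6 \left(-154\right) + \left(4 - 154\right) \left(30 + \left(-154\right)^{2}\right)}{4 - 154} = -9512 - \frac{36 - 924 - 150 \left(30 + 23716\right)}{-150} = -9512 - - \frac{36 - 924 - 3561900}{150} = -9512 - \left(- \frac{1}{150}\right) \left(-3562788\right) = -9512 - \frac{593798}{25} = - \frac{831598}{25}$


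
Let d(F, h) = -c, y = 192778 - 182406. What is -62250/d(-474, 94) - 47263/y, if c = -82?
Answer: -324766283/425252 ≈ -763.70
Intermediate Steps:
y = 10372
d(F, h) = 82 (d(F, h) = -1*(-82) = 82)
-62250/d(-474, 94) - 47263/y = -62250/82 - 47263/10372 = -62250*1/82 - 47263*1/10372 = -31125/41 - 47263/10372 = -324766283/425252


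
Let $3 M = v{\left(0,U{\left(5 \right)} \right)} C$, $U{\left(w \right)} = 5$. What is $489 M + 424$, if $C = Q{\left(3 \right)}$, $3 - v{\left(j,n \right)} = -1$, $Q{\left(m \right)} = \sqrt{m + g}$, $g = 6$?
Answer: $2380$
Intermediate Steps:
$Q{\left(m \right)} = \sqrt{6 + m}$ ($Q{\left(m \right)} = \sqrt{m + 6} = \sqrt{6 + m}$)
$v{\left(j,n \right)} = 4$ ($v{\left(j,n \right)} = 3 - -1 = 3 + 1 = 4$)
$C = 3$ ($C = \sqrt{6 + 3} = \sqrt{9} = 3$)
$M = 4$ ($M = \frac{4 \cdot 3}{3} = \frac{1}{3} \cdot 12 = 4$)
$489 M + 424 = 489 \cdot 4 + 424 = 1956 + 424 = 2380$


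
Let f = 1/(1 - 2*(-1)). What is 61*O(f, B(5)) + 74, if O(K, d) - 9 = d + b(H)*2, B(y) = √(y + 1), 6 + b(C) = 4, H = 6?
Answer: 379 + 61*√6 ≈ 528.42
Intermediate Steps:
b(C) = -2 (b(C) = -6 + 4 = -2)
B(y) = √(1 + y)
f = ⅓ (f = 1/(1 + 2) = 1/3 = ⅓ ≈ 0.33333)
O(K, d) = 5 + d (O(K, d) = 9 + (d - 2*2) = 9 + (d - 4) = 9 + (-4 + d) = 5 + d)
61*O(f, B(5)) + 74 = 61*(5 + √(1 + 5)) + 74 = 61*(5 + √6) + 74 = (305 + 61*√6) + 74 = 379 + 61*√6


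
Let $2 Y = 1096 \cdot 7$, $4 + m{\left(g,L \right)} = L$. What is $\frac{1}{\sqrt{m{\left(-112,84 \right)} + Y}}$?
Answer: $\frac{\sqrt{979}}{1958} \approx 0.01598$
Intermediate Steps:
$m{\left(g,L \right)} = -4 + L$
$Y = 3836$ ($Y = \frac{1096 \cdot 7}{2} = \frac{1}{2} \cdot 7672 = 3836$)
$\frac{1}{\sqrt{m{\left(-112,84 \right)} + Y}} = \frac{1}{\sqrt{\left(-4 + 84\right) + 3836}} = \frac{1}{\sqrt{80 + 3836}} = \frac{1}{\sqrt{3916}} = \frac{1}{2 \sqrt{979}} = \frac{\sqrt{979}}{1958}$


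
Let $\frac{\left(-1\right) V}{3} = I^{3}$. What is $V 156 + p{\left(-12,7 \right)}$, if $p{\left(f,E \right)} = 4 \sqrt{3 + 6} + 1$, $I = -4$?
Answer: $29965$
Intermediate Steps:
$p{\left(f,E \right)} = 13$ ($p{\left(f,E \right)} = 4 \sqrt{9} + 1 = 4 \cdot 3 + 1 = 12 + 1 = 13$)
$V = 192$ ($V = - 3 \left(-4\right)^{3} = \left(-3\right) \left(-64\right) = 192$)
$V 156 + p{\left(-12,7 \right)} = 192 \cdot 156 + 13 = 29952 + 13 = 29965$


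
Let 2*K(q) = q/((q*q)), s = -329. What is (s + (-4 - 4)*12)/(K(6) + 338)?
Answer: -5100/4057 ≈ -1.2571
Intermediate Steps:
K(q) = 1/(2*q) (K(q) = (q/((q*q)))/2 = (q/(q²))/2 = (q/q²)/2 = 1/(2*q))
(s + (-4 - 4)*12)/(K(6) + 338) = (-329 + (-4 - 4)*12)/((½)/6 + 338) = (-329 - 8*12)/((½)*(⅙) + 338) = (-329 - 96)/(1/12 + 338) = -425/4057/12 = -425*12/4057 = -5100/4057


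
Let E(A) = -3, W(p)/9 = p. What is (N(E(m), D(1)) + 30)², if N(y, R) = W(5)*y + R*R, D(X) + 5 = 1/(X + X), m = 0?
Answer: 114921/16 ≈ 7182.6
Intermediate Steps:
W(p) = 9*p
D(X) = -5 + 1/(2*X) (D(X) = -5 + 1/(X + X) = -5 + 1/(2*X))
N(y, R) = R² + 45*y (N(y, R) = (9*5)*y + R*R = 45*y + R² = R² + 45*y)
(N(E(m), D(1)) + 30)² = (((-5 + (½)/1)² + 45*(-3)) + 30)² = (((-5 + (½)*1)² - 135) + 30)² = (((-5 + ½)² - 135) + 30)² = (((-9/2)² - 135) + 30)² = ((81/4 - 135) + 30)² = (-459/4 + 30)² = (-339/4)² = 114921/16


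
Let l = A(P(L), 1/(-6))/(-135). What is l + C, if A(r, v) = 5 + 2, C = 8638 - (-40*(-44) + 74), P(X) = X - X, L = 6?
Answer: 918533/135 ≈ 6803.9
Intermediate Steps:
P(X) = 0
C = 6804 (C = 8638 - (1760 + 74) = 8638 - 1*1834 = 8638 - 1834 = 6804)
A(r, v) = 7
l = -7/135 (l = 7/(-135) = 7*(-1/135) = -7/135 ≈ -0.051852)
l + C = -7/135 + 6804 = 918533/135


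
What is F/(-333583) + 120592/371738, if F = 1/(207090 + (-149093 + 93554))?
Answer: 3048254465615099/9396577041660477 ≈ 0.32440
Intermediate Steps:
F = 1/151551 (F = 1/(207090 - 55539) = 1/151551 ≈ 6.5984e-6)
F/(-333583) + 120592/371738 = (1/151551)/(-333583) + 120592/371738 = (1/151551)*(-1/333583) + 120592*(1/371738) = -1/50554837233 + 60296/185869 = 3048254465615099/9396577041660477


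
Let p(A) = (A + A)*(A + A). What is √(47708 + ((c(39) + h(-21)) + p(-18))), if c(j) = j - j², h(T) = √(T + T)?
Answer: √(47522 + I*√42) ≈ 218.0 + 0.015*I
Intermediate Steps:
p(A) = 4*A² (p(A) = (2*A)*(2*A) = 4*A²)
h(T) = √2*√T (h(T) = √(2*T) = √2*√T)
√(47708 + ((c(39) + h(-21)) + p(-18))) = √(47708 + ((39*(1 - 1*39) + √2*√(-21)) + 4*(-18)²)) = √(47708 + ((39*(1 - 39) + √2*(I*√21)) + 4*324)) = √(47708 + ((39*(-38) + I*√42) + 1296)) = √(47708 + ((-1482 + I*√42) + 1296)) = √(47708 + (-186 + I*√42)) = √(47522 + I*√42)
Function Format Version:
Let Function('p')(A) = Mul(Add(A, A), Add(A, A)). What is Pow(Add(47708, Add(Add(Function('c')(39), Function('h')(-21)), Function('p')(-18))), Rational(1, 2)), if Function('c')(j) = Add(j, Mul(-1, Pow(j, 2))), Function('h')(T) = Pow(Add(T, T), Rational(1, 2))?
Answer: Pow(Add(47522, Mul(I, Pow(42, Rational(1, 2)))), Rational(1, 2)) ≈ Add(218.00, Mul(0.015, I))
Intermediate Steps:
Function('p')(A) = Mul(4, Pow(A, 2)) (Function('p')(A) = Mul(Mul(2, A), Mul(2, A)) = Mul(4, Pow(A, 2)))
Function('h')(T) = Mul(Pow(2, Rational(1, 2)), Pow(T, Rational(1, 2))) (Function('h')(T) = Pow(Mul(2, T), Rational(1, 2)) = Mul(Pow(2, Rational(1, 2)), Pow(T, Rational(1, 2))))
Pow(Add(47708, Add(Add(Function('c')(39), Function('h')(-21)), Function('p')(-18))), Rational(1, 2)) = Pow(Add(47708, Add(Add(Mul(39, Add(1, Mul(-1, 39))), Mul(Pow(2, Rational(1, 2)), Pow(-21, Rational(1, 2)))), Mul(4, Pow(-18, 2)))), Rational(1, 2)) = Pow(Add(47708, Add(Add(Mul(39, Add(1, -39)), Mul(Pow(2, Rational(1, 2)), Mul(I, Pow(21, Rational(1, 2))))), Mul(4, 324))), Rational(1, 2)) = Pow(Add(47708, Add(Add(Mul(39, -38), Mul(I, Pow(42, Rational(1, 2)))), 1296)), Rational(1, 2)) = Pow(Add(47708, Add(Add(-1482, Mul(I, Pow(42, Rational(1, 2)))), 1296)), Rational(1, 2)) = Pow(Add(47708, Add(-186, Mul(I, Pow(42, Rational(1, 2))))), Rational(1, 2)) = Pow(Add(47522, Mul(I, Pow(42, Rational(1, 2)))), Rational(1, 2))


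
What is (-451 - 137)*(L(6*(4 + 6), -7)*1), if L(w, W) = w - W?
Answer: -39396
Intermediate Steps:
(-451 - 137)*(L(6*(4 + 6), -7)*1) = (-451 - 137)*((6*(4 + 6) - 1*(-7))*1) = -588*(6*10 + 7) = -588*(60 + 7) = -39396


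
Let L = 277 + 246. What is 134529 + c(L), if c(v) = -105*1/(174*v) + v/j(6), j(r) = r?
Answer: 6125170147/45501 ≈ 1.3462e+5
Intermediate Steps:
L = 523
c(v) = -35/(58*v) + v/6 (c(v) = -105*1/(174*v) + v/6 = -35/(58*v) + v*(1/6) = -35/(58*v) + v/6)
134529 + c(L) = 134529 + (-35/58/523 + (1/6)*523) = 134529 + (-35/58*1/523 + 523/6) = 134529 + (-35/30334 + 523/6) = 134529 + 3966118/45501 = 6125170147/45501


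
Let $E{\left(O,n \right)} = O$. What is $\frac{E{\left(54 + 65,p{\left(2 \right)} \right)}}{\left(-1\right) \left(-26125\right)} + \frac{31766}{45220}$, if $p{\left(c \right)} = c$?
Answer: $\frac{628021}{888250} \approx 0.70703$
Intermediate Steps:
$\frac{E{\left(54 + 65,p{\left(2 \right)} \right)}}{\left(-1\right) \left(-26125\right)} + \frac{31766}{45220} = \frac{54 + 65}{\left(-1\right) \left(-26125\right)} + \frac{31766}{45220} = \frac{119}{26125} + 31766 \cdot \frac{1}{45220} = 119 \cdot \frac{1}{26125} + \frac{2269}{3230} = \frac{119}{26125} + \frac{2269}{3230} = \frac{628021}{888250}$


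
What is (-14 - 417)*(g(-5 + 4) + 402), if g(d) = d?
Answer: -172831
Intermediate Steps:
(-14 - 417)*(g(-5 + 4) + 402) = (-14 - 417)*((-5 + 4) + 402) = -431*(-1 + 402) = -431*401 = -172831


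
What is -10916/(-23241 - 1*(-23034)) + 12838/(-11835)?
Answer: 4686422/90735 ≈ 51.650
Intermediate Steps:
-10916/(-23241 - 1*(-23034)) + 12838/(-11835) = -10916/(-23241 + 23034) + 12838*(-1/11835) = -10916/(-207) - 12838/11835 = -10916*(-1/207) - 12838/11835 = 10916/207 - 12838/11835 = 4686422/90735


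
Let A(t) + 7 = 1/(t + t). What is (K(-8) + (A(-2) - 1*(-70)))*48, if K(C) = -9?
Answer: 2580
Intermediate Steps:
A(t) = -7 + 1/(2*t) (A(t) = -7 + 1/(t + t) = -7 + 1/(2*t))
(K(-8) + (A(-2) - 1*(-70)))*48 = (-9 + ((-7 + (1/2)/(-2)) - 1*(-70)))*48 = (-9 + ((-7 + (1/2)*(-1/2)) + 70))*48 = (-9 + ((-7 - 1/4) + 70))*48 = (-9 + (-29/4 + 70))*48 = (-9 + 251/4)*48 = (215/4)*48 = 2580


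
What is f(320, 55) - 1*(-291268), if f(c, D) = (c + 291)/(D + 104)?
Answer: 46312223/159 ≈ 2.9127e+5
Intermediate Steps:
f(c, D) = (291 + c)/(104 + D)
f(320, 55) - 1*(-291268) = (291 + 320)/(104 + 55) - 1*(-291268) = 611/159 + 291268 = 46312223/159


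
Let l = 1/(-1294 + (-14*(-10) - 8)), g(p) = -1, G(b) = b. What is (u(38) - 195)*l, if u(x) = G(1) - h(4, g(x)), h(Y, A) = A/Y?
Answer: 775/4648 ≈ 0.16674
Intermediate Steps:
u(x) = 5/4 (u(x) = 1 - (-1)/4 = 1 - 1*(-¼) = 1 + ¼ = 5/4)
l = -1/1162 (l = 1/(-1294 + (140 - 8)) = 1/(-1294 + 132) = 1/(-1162) = -1/1162 ≈ -0.00086058)
(u(38) - 195)*l = (5/4 - 195)*(-1/1162) = -775/4*(-1/1162) = 775/4648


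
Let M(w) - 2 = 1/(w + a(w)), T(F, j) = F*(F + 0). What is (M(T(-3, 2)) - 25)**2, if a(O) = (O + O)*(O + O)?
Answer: 58644964/110889 ≈ 528.86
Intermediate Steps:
T(F, j) = F**2 (T(F, j) = F*F = F**2)
a(O) = 4*O**2 (a(O) = (2*O)*(2*O) = 4*O**2)
M(w) = 2 + 1/(w + 4*w**2)
(M(T(-3, 2)) - 25)**2 = ((1 + 2*(-3)**2 + 8*((-3)**2)**2)/(((-3)**2)*(1 + 4*(-3)**2)) - 25)**2 = ((1 + 2*9 + 8*9**2)/(9*(1 + 4*9)) - 25)**2 = ((1 + 18 + 8*81)/(9*(1 + 36)) - 25)**2 = ((1/9)*(1 + 18 + 648)/37 - 25)**2 = ((1/9)*(1/37)*667 - 25)**2 = (667/333 - 25)**2 = (-7658/333)**2 = 58644964/110889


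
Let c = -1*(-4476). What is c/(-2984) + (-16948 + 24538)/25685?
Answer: -1125/934 ≈ -1.2045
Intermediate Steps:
c = 4476
c/(-2984) + (-16948 + 24538)/25685 = 4476/(-2984) + (-16948 + 24538)/25685 = 4476*(-1/2984) + 7590*(1/25685) = -3/2 + 138/467 = -1125/934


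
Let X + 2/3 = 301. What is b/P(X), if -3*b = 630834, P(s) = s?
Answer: -630834/901 ≈ -700.15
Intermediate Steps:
X = 901/3 (X = -⅔ + 301 = 901/3 ≈ 300.33)
b = -210278 (b = -⅓*630834 = -210278)
b/P(X) = -210278/901/3 = -210278*3/901 = -630834/901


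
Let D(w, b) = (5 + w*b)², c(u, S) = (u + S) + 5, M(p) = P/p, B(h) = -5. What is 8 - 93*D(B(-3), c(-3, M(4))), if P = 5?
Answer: -188197/16 ≈ -11762.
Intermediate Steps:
M(p) = 5/p
c(u, S) = 5 + S + u (c(u, S) = (S + u) + 5 = 5 + S + u)
D(w, b) = (5 + b*w)²
8 - 93*D(B(-3), c(-3, M(4))) = 8 - 93*(5 + (5 + 5/4 - 3)*(-5))² = 8 - 93*(5 + (13/4)*(-5))² = 8 - 93*(5 - 65/4)² = 8 - 93*(-45/4)² = 8 - 93*2025/16 = 8 - 188325/16 = -188197/16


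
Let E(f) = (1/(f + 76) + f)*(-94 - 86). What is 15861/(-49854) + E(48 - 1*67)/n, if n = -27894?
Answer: -646812757/1467884558 ≈ -0.44064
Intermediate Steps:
E(f) = -180*f - 180/(76 + f) (E(f) = (1/(76 + f) + f)*(-180) = (f + 1/(76 + f))*(-180) = -180*f - 180/(76 + f))
15861/(-49854) + E(48 - 1*67)/n = 15861/(-49854) + (180*(-1 - (48 - 1*67)² - 76*(48 - 1*67))/(76 + (48 - 1*67)))/(-27894) = 15861*(-1/49854) + (180*(-1 - (48 - 67)² - 76*(48 - 67))/(76 + (48 - 67)))*(-1/27894) = -5287/16618 + (180*(-1 - 1*(-19)² - 76*(-19))/(76 - 19))*(-1/27894) = -5287/16618 + (180*(-1 - 1*361 + 1444)/57)*(-1/27894) = -5287/16618 + (180*(1/57)*(-1 - 361 + 1444))*(-1/27894) = -5287/16618 + (180*(1/57)*1082)*(-1/27894) = -5287/16618 + (64920/19)*(-1/27894) = -5287/16618 - 10820/88331 = -646812757/1467884558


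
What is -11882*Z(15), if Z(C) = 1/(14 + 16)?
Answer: -5941/15 ≈ -396.07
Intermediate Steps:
Z(C) = 1/30
-11882*Z(15) = -11882*1/30 = -5941/15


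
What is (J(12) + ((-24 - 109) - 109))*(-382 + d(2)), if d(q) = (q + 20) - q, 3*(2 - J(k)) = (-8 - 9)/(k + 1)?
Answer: 3382166/39 ≈ 86722.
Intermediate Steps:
J(k) = 2 + 17/(3*(1 + k)) (J(k) = 2 - (-8 - 9)/(3*(k + 1)) = 2 - (-17)/(3*(1 + k)) = 2 + 17/(3*(1 + k)))
d(q) = 20 (d(q) = (20 + q) - q = 20)
(J(12) + ((-24 - 109) - 109))*(-382 + d(2)) = ((23 + 6*12)/(3*(1 + 12)) + ((-24 - 109) - 109))*(-382 + 20) = ((1/3)*(23 + 72)/13 + (-133 - 109))*(-362) = ((1/3)*(1/13)*95 - 242)*(-362) = (95/39 - 242)*(-362) = -9343/39*(-362) = 3382166/39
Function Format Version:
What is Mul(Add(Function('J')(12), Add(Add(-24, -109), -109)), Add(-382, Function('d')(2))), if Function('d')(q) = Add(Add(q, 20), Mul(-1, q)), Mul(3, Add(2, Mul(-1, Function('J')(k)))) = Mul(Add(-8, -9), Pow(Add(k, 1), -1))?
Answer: Rational(3382166, 39) ≈ 86722.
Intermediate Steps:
Function('J')(k) = Add(2, Mul(Rational(17, 3), Pow(Add(1, k), -1))) (Function('J')(k) = Add(2, Mul(Rational(-1, 3), Mul(Add(-8, -9), Pow(Add(k, 1), -1)))) = Add(2, Mul(Rational(-1, 3), Mul(-17, Pow(Add(1, k), -1)))) = Add(2, Mul(Rational(17, 3), Pow(Add(1, k), -1))))
Function('d')(q) = 20 (Function('d')(q) = Add(Add(20, q), Mul(-1, q)) = 20)
Mul(Add(Function('J')(12), Add(Add(-24, -109), -109)), Add(-382, Function('d')(2))) = Mul(Add(Mul(Rational(1, 3), Pow(Add(1, 12), -1), Add(23, Mul(6, 12))), Add(Add(-24, -109), -109)), Add(-382, 20)) = Mul(Add(Mul(Rational(1, 3), Pow(13, -1), Add(23, 72)), Add(-133, -109)), -362) = Mul(Add(Mul(Rational(1, 3), Rational(1, 13), 95), -242), -362) = Mul(Add(Rational(95, 39), -242), -362) = Mul(Rational(-9343, 39), -362) = Rational(3382166, 39)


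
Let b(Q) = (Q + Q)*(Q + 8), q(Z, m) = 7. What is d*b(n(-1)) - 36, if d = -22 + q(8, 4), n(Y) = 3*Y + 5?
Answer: -636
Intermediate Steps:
n(Y) = 5 + 3*Y
b(Q) = 2*Q*(8 + Q) (b(Q) = (2*Q)*(8 + Q) = 2*Q*(8 + Q))
d = -15 (d = -22 + 7 = -15)
d*b(n(-1)) - 36 = -30*(5 + 3*(-1))*(8 + (5 + 3*(-1))) - 36 = -30*(5 - 3)*(8 + (5 - 3)) - 36 = -30*2*(8 + 2) - 36 = -30*2*10 - 36 = -15*40 - 36 = -600 - 36 = -636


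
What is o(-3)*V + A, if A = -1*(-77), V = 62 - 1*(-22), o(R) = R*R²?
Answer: -2191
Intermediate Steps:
o(R) = R³
V = 84 (V = 62 + 22 = 84)
A = 77
o(-3)*V + A = (-3)³*84 + 77 = -27*84 + 77 = -2268 + 77 = -2191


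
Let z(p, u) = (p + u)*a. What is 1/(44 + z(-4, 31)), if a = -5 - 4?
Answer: -1/199 ≈ -0.0050251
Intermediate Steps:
a = -9
z(p, u) = -9*p - 9*u (z(p, u) = (p + u)*(-9) = -9*p - 9*u)
1/(44 + z(-4, 31)) = 1/(44 + (-9*(-4) - 9*31)) = 1/(44 + (36 - 279)) = 1/(44 - 243) = 1/(-199) = -1/199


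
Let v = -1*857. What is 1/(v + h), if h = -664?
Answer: -1/1521 ≈ -0.00065746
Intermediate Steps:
v = -857
1/(v + h) = 1/(-857 - 664) = 1/(-1521) = -1/1521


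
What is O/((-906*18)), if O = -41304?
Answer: 3442/1359 ≈ 2.5327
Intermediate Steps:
O/((-906*18)) = -41304/((-906*18)) = -41304/(-16308) = -41304*(-1/16308) = 3442/1359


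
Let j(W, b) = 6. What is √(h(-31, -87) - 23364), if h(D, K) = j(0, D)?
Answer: I*√23358 ≈ 152.83*I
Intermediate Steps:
h(D, K) = 6
√(h(-31, -87) - 23364) = √(6 - 23364) = √(-23358) = I*√23358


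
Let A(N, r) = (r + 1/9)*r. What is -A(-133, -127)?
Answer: -145034/9 ≈ -16115.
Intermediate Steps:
A(N, r) = r*(⅑ + r) (A(N, r) = (r + ⅑)*r = (⅑ + r)*r = r*(⅑ + r))
-A(-133, -127) = -(-127)*(⅑ - 127) = -(-127)*(-1142)/9 = -1*145034/9 = -145034/9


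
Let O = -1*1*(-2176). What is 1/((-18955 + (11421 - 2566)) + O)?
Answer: -1/7924 ≈ -0.00012620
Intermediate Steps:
O = 2176 (O = -1*(-2176) = 2176)
1/((-18955 + (11421 - 2566)) + O) = 1/((-18955 + (11421 - 2566)) + 2176) = 1/((-18955 + 8855) + 2176) = 1/(-10100 + 2176) = 1/(-7924) = -1/7924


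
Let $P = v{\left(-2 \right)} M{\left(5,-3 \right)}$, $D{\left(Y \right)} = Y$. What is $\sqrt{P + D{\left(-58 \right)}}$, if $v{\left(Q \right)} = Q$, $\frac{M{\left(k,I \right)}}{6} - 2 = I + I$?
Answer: $i \sqrt{10} \approx 3.1623 i$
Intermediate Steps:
$M{\left(k,I \right)} = 12 + 12 I$ ($M{\left(k,I \right)} = 12 + 6 \left(I + I\right) = 12 + 6 \cdot 2 I = 12 + 12 I$)
$P = 48$ ($P = - 2 \left(12 + 12 \left(-3\right)\right) = - 2 \left(12 - 36\right) = \left(-2\right) \left(-24\right) = 48$)
$\sqrt{P + D{\left(-58 \right)}} = \sqrt{48 - 58} = \sqrt{-10} = i \sqrt{10}$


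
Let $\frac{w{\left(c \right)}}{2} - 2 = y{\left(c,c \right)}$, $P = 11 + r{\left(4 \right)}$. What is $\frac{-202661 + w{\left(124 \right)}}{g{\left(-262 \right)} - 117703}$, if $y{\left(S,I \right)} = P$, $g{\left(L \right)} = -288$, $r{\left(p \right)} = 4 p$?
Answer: $\frac{202603}{117991} \approx 1.7171$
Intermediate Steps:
$P = 27$ ($P = 11 + 4 \cdot 4 = 11 + 16 = 27$)
$y{\left(S,I \right)} = 27$
$w{\left(c \right)} = 58$ ($w{\left(c \right)} = 4 + 2 \cdot 27 = 4 + 54 = 58$)
$\frac{-202661 + w{\left(124 \right)}}{g{\left(-262 \right)} - 117703} = \frac{-202661 + 58}{-288 - 117703} = - \frac{202603}{-117991} = \left(-202603\right) \left(- \frac{1}{117991}\right) = \frac{202603}{117991}$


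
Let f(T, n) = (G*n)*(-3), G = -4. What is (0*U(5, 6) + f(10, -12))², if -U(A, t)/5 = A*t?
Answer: 20736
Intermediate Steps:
U(A, t) = -5*A*t
f(T, n) = 12*n (f(T, n) = -4*n*(-3) = 12*n)
(0*U(5, 6) + f(10, -12))² = (0*(-5*5*6) + 12*(-12))² = (0*(-150) - 144)² = (0 - 144)² = (-144)² = 20736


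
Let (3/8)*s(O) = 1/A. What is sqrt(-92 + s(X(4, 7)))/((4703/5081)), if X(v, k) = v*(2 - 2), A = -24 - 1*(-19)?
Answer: 10162*I*sqrt(5205)/70545 ≈ 10.393*I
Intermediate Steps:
A = -5 (A = -24 + 19 = -5)
X(v, k) = 0 (X(v, k) = v*0 = 0)
s(O) = -8/15 (s(O) = (8/3)/(-5) = (8/3)*(-1/5) = -8/15)
sqrt(-92 + s(X(4, 7)))/((4703/5081)) = sqrt(-92 - 8/15)/((4703/5081)) = sqrt(-1388/15)/((4703*(1/5081))) = (2*I*sqrt(5205)/15)/(4703/5081) = (2*I*sqrt(5205)/15)*(5081/4703) = 10162*I*sqrt(5205)/70545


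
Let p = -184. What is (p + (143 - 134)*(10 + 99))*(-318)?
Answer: -253446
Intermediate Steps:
(p + (143 - 134)*(10 + 99))*(-318) = (-184 + (143 - 134)*(10 + 99))*(-318) = (-184 + 9*109)*(-318) = (-184 + 981)*(-318) = 797*(-318) = -253446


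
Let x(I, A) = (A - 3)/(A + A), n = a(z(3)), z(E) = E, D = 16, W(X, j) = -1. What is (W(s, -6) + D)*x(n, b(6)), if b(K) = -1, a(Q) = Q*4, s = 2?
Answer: 30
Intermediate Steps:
a(Q) = 4*Q
n = 12 (n = 4*3 = 12)
x(I, A) = (-3 + A)/(2*A) (x(I, A) = (-3 + A)/((2*A)) = (-3 + A)*(1/(2*A)) = (-3 + A)/(2*A))
(W(s, -6) + D)*x(n, b(6)) = (-1 + 16)*((½)*(-3 - 1)/(-1)) = 15*((½)*(-1)*(-4)) = 15*2 = 30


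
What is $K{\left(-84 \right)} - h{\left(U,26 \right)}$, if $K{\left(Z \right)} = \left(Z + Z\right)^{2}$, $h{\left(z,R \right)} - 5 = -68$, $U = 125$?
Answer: $28287$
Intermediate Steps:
$h{\left(z,R \right)} = -63$ ($h{\left(z,R \right)} = 5 - 68 = -63$)
$K{\left(Z \right)} = 4 Z^{2}$ ($K{\left(Z \right)} = \left(2 Z\right)^{2} = 4 Z^{2}$)
$K{\left(-84 \right)} - h{\left(U,26 \right)} = 4 \left(-84\right)^{2} - -63 = 4 \cdot 7056 + 63 = 28224 + 63 = 28287$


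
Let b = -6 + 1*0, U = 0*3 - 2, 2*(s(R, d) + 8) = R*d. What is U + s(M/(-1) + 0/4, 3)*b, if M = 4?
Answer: 82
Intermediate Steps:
s(R, d) = -8 + R*d/2 (s(R, d) = -8 + (R*d)/2 = -8 + R*d/2)
U = -2 (U = 0 - 2 = -2)
b = -6 (b = -6 + 0 = -6)
U + s(M/(-1) + 0/4, 3)*b = -2 + (-8 + (½)*(4/(-1) + 0/4)*3)*(-6) = -2 + (-8 + (½)*(4*(-1) + 0*(¼))*3)*(-6) = -2 + (-8 + (½)*(-4 + 0)*3)*(-6) = -2 + (-8 + (½)*(-4)*3)*(-6) = -2 + (-8 - 6)*(-6) = -2 - 14*(-6) = -2 + 84 = 82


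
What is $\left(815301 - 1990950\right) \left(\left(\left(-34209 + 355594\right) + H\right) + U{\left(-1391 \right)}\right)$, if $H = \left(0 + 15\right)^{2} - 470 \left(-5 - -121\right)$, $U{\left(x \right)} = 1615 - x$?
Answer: $-317538092304$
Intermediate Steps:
$H = -54295$ ($H = 15^{2} - 470 \left(-5 + 121\right) = 225 - 54520 = -54295$)
$\left(815301 - 1990950\right) \left(\left(\left(-34209 + 355594\right) + H\right) + U{\left(-1391 \right)}\right) = \left(815301 - 1990950\right) \left(\left(\left(-34209 + 355594\right) - 54295\right) + \left(1615 - -1391\right)\right) = - 1175649 \left(\left(321385 - 54295\right) + \left(1615 + 1391\right)\right) = - 1175649 \left(267090 + 3006\right) = \left(-1175649\right) 270096 = -317538092304$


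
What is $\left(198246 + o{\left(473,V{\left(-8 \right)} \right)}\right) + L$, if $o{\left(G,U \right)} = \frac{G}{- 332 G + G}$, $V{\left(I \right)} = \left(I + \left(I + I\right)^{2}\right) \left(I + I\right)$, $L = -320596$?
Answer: $- \frac{40497851}{331} \approx -1.2235 \cdot 10^{5}$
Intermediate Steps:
$V{\left(I \right)} = 2 I \left(I + 4 I^{2}\right)$ ($V{\left(I \right)} = \left(I + \left(2 I\right)^{2}\right) 2 I = \left(I + 4 I^{2}\right) 2 I = 2 I \left(I + 4 I^{2}\right)$)
$o{\left(G,U \right)} = - \frac{1}{331}$ ($o{\left(G,U \right)} = \frac{G}{\left(-331\right) G} = G \left(- \frac{1}{331 G}\right) = - \frac{1}{331}$)
$\left(198246 + o{\left(473,V{\left(-8 \right)} \right)}\right) + L = \left(198246 - \frac{1}{331}\right) - 320596 = \frac{65619425}{331} - 320596 = - \frac{40497851}{331}$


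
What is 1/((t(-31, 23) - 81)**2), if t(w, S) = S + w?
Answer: 1/7921 ≈ 0.00012625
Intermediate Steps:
1/((t(-31, 23) - 81)**2) = 1/(((23 - 31) - 81)**2) = 1/((-8 - 81)**2) = 1/((-89)**2) = 1/7921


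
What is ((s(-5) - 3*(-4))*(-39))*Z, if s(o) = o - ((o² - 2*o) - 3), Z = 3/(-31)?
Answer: -2925/31 ≈ -94.355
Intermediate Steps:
Z = -3/31 (Z = 3*(-1/31) = -3/31 ≈ -0.096774)
s(o) = 3 - o² + 3*o (s(o) = o - (-3 + o² - 2*o) = o + (3 - o² + 2*o) = 3 - o² + 3*o)
((s(-5) - 3*(-4))*(-39))*Z = (((3 - 1*(-5)² + 3*(-5)) - 3*(-4))*(-39))*(-3/31) = (((3 - 1*25 - 15) + 12)*(-39))*(-3/31) = (((3 - 25 - 15) + 12)*(-39))*(-3/31) = ((-37 + 12)*(-39))*(-3/31) = -25*(-39)*(-3/31) = 975*(-3/31) = -2925/31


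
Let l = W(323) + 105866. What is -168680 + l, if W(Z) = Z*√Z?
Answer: -62814 + 323*√323 ≈ -57009.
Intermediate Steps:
W(Z) = Z^(3/2)
l = 105866 + 323*√323 (l = 323^(3/2) + 105866 = 323*√323 + 105866 = 105866 + 323*√323 ≈ 1.1167e+5)
-168680 + l = -168680 + (105866 + 323*√323) = -62814 + 323*√323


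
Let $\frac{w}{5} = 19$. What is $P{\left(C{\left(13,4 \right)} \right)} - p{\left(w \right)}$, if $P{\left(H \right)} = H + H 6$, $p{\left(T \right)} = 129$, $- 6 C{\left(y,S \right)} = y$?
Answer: $- \frac{865}{6} \approx -144.17$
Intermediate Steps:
$w = 95$ ($w = 5 \cdot 19 = 95$)
$C{\left(y,S \right)} = - \frac{y}{6}$
$P{\left(H \right)} = 7 H$ ($P{\left(H \right)} = H + 6 H = 7 H$)
$P{\left(C{\left(13,4 \right)} \right)} - p{\left(w \right)} = 7 \left(\left(- \frac{1}{6}\right) 13\right) - 129 = 7 \left(- \frac{13}{6}\right) - 129 = - \frac{91}{6} - 129 = - \frac{865}{6}$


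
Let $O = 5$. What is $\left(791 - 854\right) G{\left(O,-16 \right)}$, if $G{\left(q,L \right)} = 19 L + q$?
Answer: $18837$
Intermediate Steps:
$G{\left(q,L \right)} = q + 19 L$
$\left(791 - 854\right) G{\left(O,-16 \right)} = \left(791 - 854\right) \left(5 + 19 \left(-16\right)\right) = - 63 \left(5 - 304\right) = \left(-63\right) \left(-299\right) = 18837$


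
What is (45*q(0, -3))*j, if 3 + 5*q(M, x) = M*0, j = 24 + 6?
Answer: -810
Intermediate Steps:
j = 30
q(M, x) = -⅗ (q(M, x) = -⅗ + (M*0)/5 = -⅗ + (⅕)*0 = -⅗ + 0 = -⅗)
(45*q(0, -3))*j = (45*(-⅗))*30 = -27*30 = -810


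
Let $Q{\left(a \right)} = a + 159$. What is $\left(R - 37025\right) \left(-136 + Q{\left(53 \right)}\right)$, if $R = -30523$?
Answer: $-5133648$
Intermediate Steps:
$Q{\left(a \right)} = 159 + a$
$\left(R - 37025\right) \left(-136 + Q{\left(53 \right)}\right) = \left(-30523 - 37025\right) \left(-136 + \left(159 + 53\right)\right) = - 67548 \left(-136 + 212\right) = \left(-67548\right) 76 = -5133648$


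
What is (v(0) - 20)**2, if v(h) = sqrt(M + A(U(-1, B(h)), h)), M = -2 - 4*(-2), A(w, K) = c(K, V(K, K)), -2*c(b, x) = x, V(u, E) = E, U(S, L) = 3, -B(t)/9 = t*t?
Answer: (20 - sqrt(6))**2 ≈ 308.02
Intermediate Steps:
B(t) = -9*t**2 (B(t) = -9*t*t = -9*t**2)
c(b, x) = -x/2
A(w, K) = -K/2
M = 6 (M = -2 + 8 = 6)
v(h) = sqrt(6 - h/2)
(v(0) - 20)**2 = (sqrt(24 - 2*0)/2 - 20)**2 = (sqrt(24 + 0)/2 - 20)**2 = (sqrt(24)/2 - 20)**2 = ((2*sqrt(6))/2 - 20)**2 = (sqrt(6) - 20)**2 = (-20 + sqrt(6))**2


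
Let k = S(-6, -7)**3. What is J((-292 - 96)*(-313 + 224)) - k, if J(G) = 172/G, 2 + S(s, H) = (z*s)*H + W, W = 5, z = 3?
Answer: -18532366094/8633 ≈ -2.1467e+6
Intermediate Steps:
S(s, H) = 3 + 3*H*s (S(s, H) = -2 + ((3*s)*H + 5) = -2 + (3*H*s + 5) = -2 + (5 + 3*H*s) = 3 + 3*H*s)
k = 2146689 (k = (3 + 3*(-7)*(-6))**3 = (3 + 126)**3 = 129**3 = 2146689)
J((-292 - 96)*(-313 + 224)) - k = 172/(((-292 - 96)*(-313 + 224))) - 1*2146689 = 172/((-388*(-89))) - 2146689 = 172/34532 - 2146689 = 172*(1/34532) - 2146689 = 43/8633 - 2146689 = -18532366094/8633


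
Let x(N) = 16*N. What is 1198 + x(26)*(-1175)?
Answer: -487602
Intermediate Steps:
1198 + x(26)*(-1175) = 1198 + (16*26)*(-1175) = 1198 + 416*(-1175) = 1198 - 488800 = -487602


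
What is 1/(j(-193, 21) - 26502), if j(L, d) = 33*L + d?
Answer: -1/32850 ≈ -3.0441e-5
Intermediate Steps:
j(L, d) = d + 33*L
1/(j(-193, 21) - 26502) = 1/((21 + 33*(-193)) - 26502) = 1/((21 - 6369) - 26502) = 1/(-6348 - 26502) = 1/(-32850) = -1/32850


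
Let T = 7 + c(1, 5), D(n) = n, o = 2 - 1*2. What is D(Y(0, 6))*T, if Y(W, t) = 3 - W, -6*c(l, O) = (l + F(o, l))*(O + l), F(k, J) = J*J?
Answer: 15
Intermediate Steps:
o = 0 (o = 2 - 2 = 0)
F(k, J) = J²
c(l, O) = -(O + l)*(l + l²)/6 (c(l, O) = -(l + l²)*(O + l)/6 = -(O + l)*(l + l²)/6)
T = 5 (T = 7 + (⅙)*1*(-1*5 - 1*1 - 1*1² - 1*5*1) = 7 + (⅙)*1*(-5 - 1 - 1*1 - 5) = 7 + (⅙)*1*(-5 - 1 - 1 - 5) = 7 + (⅙)*1*(-12) = 7 - 2 = 5)
D(Y(0, 6))*T = (3 - 1*0)*5 = (3 + 0)*5 = 3*5 = 15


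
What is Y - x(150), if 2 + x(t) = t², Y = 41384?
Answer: 18886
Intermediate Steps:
x(t) = -2 + t²
Y - x(150) = 41384 - (-2 + 150²) = 41384 - (-2 + 22500) = 41384 - 1*22498 = 41384 - 22498 = 18886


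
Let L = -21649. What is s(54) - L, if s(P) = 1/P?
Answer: 1169047/54 ≈ 21649.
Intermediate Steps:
s(54) - L = 1/54 - 1*(-21649) = 1/54 + 21649 = 1169047/54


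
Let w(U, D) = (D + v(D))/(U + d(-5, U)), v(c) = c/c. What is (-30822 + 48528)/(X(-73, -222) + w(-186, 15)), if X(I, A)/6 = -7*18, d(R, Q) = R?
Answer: -1690923/72206 ≈ -23.418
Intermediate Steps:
v(c) = 1
X(I, A) = -756 (X(I, A) = 6*(-7*18) = 6*(-126) = -756)
w(U, D) = (1 + D)/(-5 + U) (w(U, D) = (D + 1)/(U - 5) = (1 + D)/(-5 + U))
(-30822 + 48528)/(X(-73, -222) + w(-186, 15)) = (-30822 + 48528)/(-756 + (1 + 15)/(-5 - 186)) = 17706/(-756 + 16/(-191)) = 17706/(-756 - 1/191*16) = 17706/(-756 - 16/191) = 17706/(-144412/191) = 17706*(-191/144412) = -1690923/72206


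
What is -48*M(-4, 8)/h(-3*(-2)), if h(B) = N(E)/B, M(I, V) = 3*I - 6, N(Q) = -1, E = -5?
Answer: -5184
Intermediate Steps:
M(I, V) = -6 + 3*I
h(B) = -1/B
-48*M(-4, 8)/h(-3*(-2)) = -48*(-6 + 3*(-4))/((-1/((-3*(-2))))) = -48*(-6 - 12)/((-1/6)) = -(-864)/((-1*⅙)) = -(-864)/(-⅙) = -(-864)*(-6) = -48*108 = -5184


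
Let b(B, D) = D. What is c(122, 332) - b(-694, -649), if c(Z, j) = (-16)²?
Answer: 905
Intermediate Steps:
c(Z, j) = 256
c(122, 332) - b(-694, -649) = 256 - 1*(-649) = 256 + 649 = 905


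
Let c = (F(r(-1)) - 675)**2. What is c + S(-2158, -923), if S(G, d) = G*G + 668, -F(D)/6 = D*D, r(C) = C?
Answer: 5121393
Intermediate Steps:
F(D) = -6*D**2 (F(D) = -6*D*D = -6*D**2)
S(G, d) = 668 + G**2 (S(G, d) = G**2 + 668 = 668 + G**2)
c = 463761 (c = (-6*(-1)**2 - 675)**2 = (-6*1 - 675)**2 = (-6 - 675)**2 = (-681)**2 = 463761)
c + S(-2158, -923) = 463761 + (668 + (-2158)**2) = 463761 + (668 + 4656964) = 463761 + 4657632 = 5121393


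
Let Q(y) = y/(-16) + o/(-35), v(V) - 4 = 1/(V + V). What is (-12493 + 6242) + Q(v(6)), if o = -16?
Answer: -42005363/6720 ≈ -6250.8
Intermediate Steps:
v(V) = 4 + 1/(2*V) (v(V) = 4 + 1/(V + V) = 4 + 1/(2*V))
Q(y) = 16/35 - y/16 (Q(y) = y/(-16) - 16/(-35) = y*(-1/16) - 16*(-1/35) = -y/16 + 16/35 = 16/35 - y/16)
(-12493 + 6242) + Q(v(6)) = (-12493 + 6242) + (16/35 - (4 + (½)/6)/16) = -6251 + (16/35 - (4 + (½)*(⅙))/16) = -6251 + (16/35 - (4 + 1/12)/16) = -6251 + (16/35 - 1/16*49/12) = -6251 + (16/35 - 49/192) = -6251 + 1357/6720 = -42005363/6720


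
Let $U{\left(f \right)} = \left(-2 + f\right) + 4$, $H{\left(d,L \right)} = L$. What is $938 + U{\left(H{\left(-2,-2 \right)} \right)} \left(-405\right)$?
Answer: $938$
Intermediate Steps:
$U{\left(f \right)} = 2 + f$
$938 + U{\left(H{\left(-2,-2 \right)} \right)} \left(-405\right) = 938 + \left(2 - 2\right) \left(-405\right) = 938 + 0 \left(-405\right) = 938 + 0 = 938$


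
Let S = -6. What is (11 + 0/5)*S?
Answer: -66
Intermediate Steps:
(11 + 0/5)*S = (11 + 0/5)*(-6) = (11 + 0*(⅕))*(-6) = (11 + 0)*(-6) = 11*(-6) = -66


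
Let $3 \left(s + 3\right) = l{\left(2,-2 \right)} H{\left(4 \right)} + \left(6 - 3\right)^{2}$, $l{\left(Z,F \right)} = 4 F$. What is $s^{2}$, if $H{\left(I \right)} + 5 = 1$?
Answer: $\frac{1024}{9} \approx 113.78$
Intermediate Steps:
$H{\left(I \right)} = -4$ ($H{\left(I \right)} = -5 + 1 = -4$)
$s = \frac{32}{3}$ ($s = -3 + \frac{4 \left(-2\right) \left(-4\right) + \left(6 - 3\right)^{2}}{3} = -3 + \frac{\left(-8\right) \left(-4\right) + 3^{2}}{3} = -3 + \frac{32 + 9}{3} = -3 + \frac{1}{3} \cdot 41 = -3 + \frac{41}{3} = \frac{32}{3} \approx 10.667$)
$s^{2} = \left(\frac{32}{3}\right)^{2} = \frac{1024}{9}$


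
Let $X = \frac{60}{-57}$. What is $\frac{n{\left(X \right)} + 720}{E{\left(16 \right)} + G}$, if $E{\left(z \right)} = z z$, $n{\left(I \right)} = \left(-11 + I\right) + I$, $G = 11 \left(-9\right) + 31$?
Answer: $\frac{13431}{3572} \approx 3.7601$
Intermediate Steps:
$G = -68$ ($G = -99 + 31 = -68$)
$X = - \frac{20}{19}$ ($X = 60 \left(- \frac{1}{57}\right) = - \frac{20}{19} \approx -1.0526$)
$n{\left(I \right)} = -11 + 2 I$
$E{\left(z \right)} = z^{2}$
$\frac{n{\left(X \right)} + 720}{E{\left(16 \right)} + G} = \frac{\left(-11 + 2 \left(- \frac{20}{19}\right)\right) + 720}{16^{2} - 68} = \frac{\left(-11 - \frac{40}{19}\right) + 720}{256 - 68} = \frac{- \frac{249}{19} + 720}{188} = \frac{13431}{19} \cdot \frac{1}{188} = \frac{13431}{3572}$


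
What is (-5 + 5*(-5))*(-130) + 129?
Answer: 4029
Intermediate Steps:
(-5 + 5*(-5))*(-130) + 129 = (-5 - 25)*(-130) + 129 = -30*(-130) + 129 = 3900 + 129 = 4029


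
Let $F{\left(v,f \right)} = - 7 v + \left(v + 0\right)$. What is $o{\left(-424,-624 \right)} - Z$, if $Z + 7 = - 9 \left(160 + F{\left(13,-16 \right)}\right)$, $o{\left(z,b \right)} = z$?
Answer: $321$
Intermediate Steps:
$F{\left(v,f \right)} = - 6 v$ ($F{\left(v,f \right)} = - 7 v + v = - 6 v$)
$Z = -745$ ($Z = -7 - 9 \left(160 - 78\right) = -7 - 738 = -745$)
$o{\left(-424,-624 \right)} - Z = -424 - -745 = -424 + 745 = 321$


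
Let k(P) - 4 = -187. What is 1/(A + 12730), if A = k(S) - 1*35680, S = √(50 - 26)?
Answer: -1/23133 ≈ -4.3228e-5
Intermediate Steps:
S = 2*√6 (S = √24 = 2*√6 ≈ 4.8990)
k(P) = -183 (k(P) = 4 - 187 = -183)
A = -35863 (A = -183 - 1*35680 = -183 - 35680 = -35863)
1/(A + 12730) = 1/(-35863 + 12730) = 1/(-23133) = -1/23133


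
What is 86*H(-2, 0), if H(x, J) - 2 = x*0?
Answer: 172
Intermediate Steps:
H(x, J) = 2 (H(x, J) = 2 + x*0 = 2 + 0 = 2)
86*H(-2, 0) = 86*2 = 172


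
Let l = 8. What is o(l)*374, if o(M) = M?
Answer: 2992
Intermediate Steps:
o(l)*374 = 8*374 = 2992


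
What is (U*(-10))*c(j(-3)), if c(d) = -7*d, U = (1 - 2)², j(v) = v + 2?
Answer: -70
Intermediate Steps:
j(v) = 2 + v
U = 1 (U = (-1)² = 1)
(U*(-10))*c(j(-3)) = (1*(-10))*(-7*(2 - 3)) = -(-70)*(-1) = -10*7 = -70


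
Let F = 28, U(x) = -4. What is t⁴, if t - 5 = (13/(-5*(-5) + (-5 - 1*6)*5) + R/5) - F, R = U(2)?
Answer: 279342903841/810000 ≈ 3.4487e+5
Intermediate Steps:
R = -4
t = -727/30 (t = 5 + ((13/(-5*(-5) + (-5 - 1*6)*5) - 4/5) - 1*28) = 5 + ((13/(25 + (-5 - 6)*5) - 4*⅕) - 28) = 5 + ((13/(25 - 11*5) - ⅘) - 28) = 5 + ((13/(25 - 55) - ⅘) - 28) = 5 + ((13/(-30) - ⅘) - 28) = 5 + ((13*(-1/30) - ⅘) - 28) = 5 + ((-13/30 - ⅘) - 28) = 5 + (-37/30 - 28) = 5 - 877/30 = -727/30 ≈ -24.233)
t⁴ = (-727/30)⁴ = 279342903841/810000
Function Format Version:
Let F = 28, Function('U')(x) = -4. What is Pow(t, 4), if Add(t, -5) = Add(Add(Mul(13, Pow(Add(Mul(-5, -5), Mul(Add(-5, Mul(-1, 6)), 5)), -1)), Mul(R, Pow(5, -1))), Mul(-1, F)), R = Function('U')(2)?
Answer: Rational(279342903841, 810000) ≈ 3.4487e+5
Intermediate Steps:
R = -4
t = Rational(-727, 30) (t = Add(5, Add(Add(Mul(13, Pow(Add(Mul(-5, -5), Mul(Add(-5, Mul(-1, 6)), 5)), -1)), Mul(-4, Pow(5, -1))), Mul(-1, 28))) = Add(5, Add(Add(Mul(13, Pow(Add(25, Mul(Add(-5, -6), 5)), -1)), Mul(-4, Rational(1, 5))), -28)) = Add(5, Add(Add(Mul(13, Pow(Add(25, Mul(-11, 5)), -1)), Rational(-4, 5)), -28)) = Add(5, Add(Add(Mul(13, Pow(Add(25, -55), -1)), Rational(-4, 5)), -28)) = Add(5, Add(Add(Mul(13, Pow(-30, -1)), Rational(-4, 5)), -28)) = Add(5, Add(Add(Mul(13, Rational(-1, 30)), Rational(-4, 5)), -28)) = Add(5, Add(Add(Rational(-13, 30), Rational(-4, 5)), -28)) = Add(5, Add(Rational(-37, 30), -28)) = Add(5, Rational(-877, 30)) = Rational(-727, 30) ≈ -24.233)
Pow(t, 4) = Pow(Rational(-727, 30), 4) = Rational(279342903841, 810000)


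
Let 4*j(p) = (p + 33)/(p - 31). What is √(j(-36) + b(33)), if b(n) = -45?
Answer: I*√807819/134 ≈ 6.7074*I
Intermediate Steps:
j(p) = (33 + p)/(4*(-31 + p)) (j(p) = ((p + 33)/(p - 31))/4 = ((33 + p)/(-31 + p))/4 = (33 + p)/(4*(-31 + p)))
√(j(-36) + b(33)) = √((33 - 36)/(4*(-31 - 36)) - 45) = √((¼)*(-3)/(-67) - 45) = √((¼)*(-1/67)*(-3) - 45) = √(3/268 - 45) = √(-12057/268) = I*√807819/134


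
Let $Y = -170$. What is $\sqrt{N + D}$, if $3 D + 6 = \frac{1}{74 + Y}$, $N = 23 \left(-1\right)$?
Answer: $\frac{i \sqrt{14402}}{24} \approx 5.0004 i$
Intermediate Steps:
$N = -23$
$D = - \frac{577}{288}$ ($D = -2 + \frac{1}{3 \left(74 - 170\right)} = -2 + \frac{1}{3 \left(-96\right)} = -2 + \frac{1}{3} \left(- \frac{1}{96}\right) = -2 - \frac{1}{288} = - \frac{577}{288} \approx -2.0035$)
$\sqrt{N + D} = \sqrt{-23 - \frac{577}{288}} = \sqrt{- \frac{7201}{288}} = \frac{i \sqrt{14402}}{24}$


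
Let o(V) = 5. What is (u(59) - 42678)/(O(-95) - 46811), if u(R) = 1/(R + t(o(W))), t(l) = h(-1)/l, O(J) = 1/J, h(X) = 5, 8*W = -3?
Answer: 48652901/53364552 ≈ 0.91171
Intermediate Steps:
W = -3/8 (W = (⅛)*(-3) = -3/8 ≈ -0.37500)
t(l) = 5/l
u(R) = 1/(1 + R) (u(R) = 1/(R + 5/5) = 1/(R + 5*(⅕)) = 1/(R + 1) = 1/(1 + R))
(u(59) - 42678)/(O(-95) - 46811) = (1/(1 + 59) - 42678)/(1/(-95) - 46811) = (1/60 - 42678)/(-1/95 - 46811) = (1/60 - 42678)/(-4447046/95) = -2560679/60*(-95/4447046) = 48652901/53364552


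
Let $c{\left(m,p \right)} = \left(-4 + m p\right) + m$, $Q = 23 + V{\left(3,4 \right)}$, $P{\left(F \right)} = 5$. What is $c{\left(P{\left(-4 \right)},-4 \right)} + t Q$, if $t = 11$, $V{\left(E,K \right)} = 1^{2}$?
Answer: $245$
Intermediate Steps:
$V{\left(E,K \right)} = 1$
$Q = 24$ ($Q = 23 + 1 = 24$)
$c{\left(m,p \right)} = -4 + m + m p$
$c{\left(P{\left(-4 \right)},-4 \right)} + t Q = \left(-4 + 5 + 5 \left(-4\right)\right) + 11 \cdot 24 = \left(-4 + 5 - 20\right) + 264 = -19 + 264 = 245$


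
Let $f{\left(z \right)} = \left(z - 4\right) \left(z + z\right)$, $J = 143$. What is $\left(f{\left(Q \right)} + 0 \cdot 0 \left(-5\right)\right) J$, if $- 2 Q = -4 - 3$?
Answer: $- \frac{1001}{2} \approx -500.5$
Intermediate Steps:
$Q = \frac{7}{2}$ ($Q = - \frac{-4 - 3}{2} = \left(- \frac{1}{2}\right) \left(-7\right) = \frac{7}{2} \approx 3.5$)
$f{\left(z \right)} = 2 z \left(-4 + z\right)$ ($f{\left(z \right)} = \left(-4 + z\right) 2 z = 2 z \left(-4 + z\right)$)
$\left(f{\left(Q \right)} + 0 \cdot 0 \left(-5\right)\right) J = \left(2 \cdot \frac{7}{2} \left(-4 + \frac{7}{2}\right) + 0 \cdot 0 \left(-5\right)\right) 143 = \left(2 \cdot \frac{7}{2} \left(- \frac{1}{2}\right) + 0 \left(-5\right)\right) 143 = \left(- \frac{7}{2} + 0\right) 143 = \left(- \frac{7}{2}\right) 143 = - \frac{1001}{2}$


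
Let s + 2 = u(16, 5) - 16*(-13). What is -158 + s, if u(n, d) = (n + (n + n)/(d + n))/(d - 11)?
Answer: 2840/63 ≈ 45.079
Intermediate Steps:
u(n, d) = (n + 2*n/(d + n))/(-11 + d) (u(n, d) = (n + (2*n)/(d + n))/(-11 + d) = (n + 2*n/(d + n))/(-11 + d))
s = 12794/63 (s = -2 + (16*(2 + 5 + 16)/(5**2 - 11*5 - 11*16 + 5*16) - 16*(-13)) = -2 + (16*23/(25 - 55 - 176 + 80) + 208) = -2 + (16*23/(-126) + 208) = -2 + (16*(-1/126)*23 + 208) = -2 + (-184/63 + 208) = -2 + 12920/63 = 12794/63 ≈ 203.08)
-158 + s = -158 + 12794/63 = 2840/63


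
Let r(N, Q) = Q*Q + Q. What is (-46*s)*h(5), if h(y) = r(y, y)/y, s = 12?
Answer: -3312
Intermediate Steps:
r(N, Q) = Q + Q² (r(N, Q) = Q² + Q = Q + Q²)
h(y) = 1 + y (h(y) = (y*(1 + y))/y = 1 + y)
(-46*s)*h(5) = (-46*12)*(1 + 5) = -552*6 = -3312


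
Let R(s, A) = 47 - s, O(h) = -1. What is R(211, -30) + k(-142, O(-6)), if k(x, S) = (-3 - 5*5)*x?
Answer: 3812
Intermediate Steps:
k(x, S) = -28*x (k(x, S) = (-3 - 25)*x = -28*x)
R(211, -30) + k(-142, O(-6)) = (47 - 1*211) - 28*(-142) = (47 - 211) + 3976 = -164 + 3976 = 3812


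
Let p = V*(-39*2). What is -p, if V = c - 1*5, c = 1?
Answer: -312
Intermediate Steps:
V = -4 (V = 1 - 1*5 = 1 - 5 = -4)
p = 312 (p = -(-156)*2 = -4*(-78) = 312)
-p = -1*312 = -312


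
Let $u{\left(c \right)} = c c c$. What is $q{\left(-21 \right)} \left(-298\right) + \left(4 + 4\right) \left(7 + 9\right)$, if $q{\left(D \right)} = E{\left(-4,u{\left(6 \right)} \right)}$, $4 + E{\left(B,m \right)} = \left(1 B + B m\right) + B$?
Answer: $261176$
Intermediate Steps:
$u{\left(c \right)} = c^{3}$ ($u{\left(c \right)} = c^{2} c = c^{3}$)
$E{\left(B,m \right)} = -4 + 2 B + B m$ ($E{\left(B,m \right)} = -4 + \left(\left(1 B + B m\right) + B\right) = -4 + \left(\left(B + B m\right) + B\right) = -4 + \left(2 B + B m\right) = -4 + 2 B + B m$)
$q{\left(D \right)} = -876$ ($q{\left(D \right)} = -4 + 2 \left(-4\right) - 4 \cdot 6^{3} = -4 - 8 - 864 = -876$)
$q{\left(-21 \right)} \left(-298\right) + \left(4 + 4\right) \left(7 + 9\right) = \left(-876\right) \left(-298\right) + \left(4 + 4\right) \left(7 + 9\right) = 261048 + 8 \cdot 16 = 261048 + 128 = 261176$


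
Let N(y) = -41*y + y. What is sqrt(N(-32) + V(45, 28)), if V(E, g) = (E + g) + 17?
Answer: sqrt(1370) ≈ 37.013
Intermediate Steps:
V(E, g) = 17 + E + g
N(y) = -40*y
sqrt(N(-32) + V(45, 28)) = sqrt(-40*(-32) + (17 + 45 + 28)) = sqrt(1280 + 90) = sqrt(1370)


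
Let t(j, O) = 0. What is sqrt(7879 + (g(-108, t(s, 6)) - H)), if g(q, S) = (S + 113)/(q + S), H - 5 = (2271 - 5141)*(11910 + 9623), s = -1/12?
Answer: sqrt(20025656877)/18 ≈ 7861.8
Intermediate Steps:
s = -1/12 (s = -1*1/12 = -1/12 ≈ -0.083333)
H = -61799705 (H = 5 + (2271 - 5141)*(11910 + 9623) = 5 - 2870*21533 = 5 - 61799710 = -61799705)
g(q, S) = (113 + S)/(S + q)
sqrt(7879 + (g(-108, t(s, 6)) - H)) = sqrt(7879 + ((113 + 0)/(0 - 108) - 1*(-61799705))) = sqrt(7879 + (113/(-108) + 61799705)) = sqrt(7879 + (-1/108*113 + 61799705)) = sqrt(7879 + (-113/108 + 61799705)) = sqrt(7879 + 6674368027/108) = sqrt(6675218959/108) = sqrt(20025656877)/18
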